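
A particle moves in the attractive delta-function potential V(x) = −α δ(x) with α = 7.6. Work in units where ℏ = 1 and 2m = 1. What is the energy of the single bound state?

The bound state is ψ(x) = √κ e^{−κ|x|}. The derivative jump ψ'(0⁺) − ψ'(0⁻) = −(2mα/ℏ²)ψ(0) fixes κ = mα/ℏ² = 3.800.
Then E = −ℏ²κ²/(2m) = −mα²/(2ℏ²) = -14.44.

E = -14.4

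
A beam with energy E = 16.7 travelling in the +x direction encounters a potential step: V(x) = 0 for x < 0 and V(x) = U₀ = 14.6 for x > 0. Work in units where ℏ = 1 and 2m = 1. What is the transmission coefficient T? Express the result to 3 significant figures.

On each side the TISE gives plane waves with k = √(2m(E − V))/ℏ: k₁ = √(2·½·16.7) = 4.087, k₂ = √(2·½·2.1) = 1.449.
Matching ψ and ψ′ at x = 0 gives r = (k₁ − k₂)/(k₁ + k₂), so R = r² = 0.2270 and T = 1 − R = 0.7730.

T = 0.773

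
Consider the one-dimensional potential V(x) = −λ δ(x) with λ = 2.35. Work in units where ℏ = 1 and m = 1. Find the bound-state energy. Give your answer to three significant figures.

E = -2.76

The bound state is ψ(x) = √κ e^{−κ|x|}. The derivative jump ψ'(0⁺) − ψ'(0⁻) = −(2mλ/ℏ²)ψ(0) fixes κ = mλ/ℏ² = 2.350.
Then E = −ℏ²κ²/(2m) = −mλ²/(2ℏ²) = -2.761.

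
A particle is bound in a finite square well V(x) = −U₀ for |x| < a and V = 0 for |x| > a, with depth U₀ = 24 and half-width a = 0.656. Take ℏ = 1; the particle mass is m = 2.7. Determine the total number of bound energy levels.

The dimensionless depth is z₀ = a√(2mU₀)/ℏ = 0.656 × √(129.6) = 7.468.
The even/odd transcendental equations gain one root per π/2 in z₀, giving N = 1 + ⌊2z₀/π⌋ = 1 + ⌊4.754⌋ = 5.

N = 5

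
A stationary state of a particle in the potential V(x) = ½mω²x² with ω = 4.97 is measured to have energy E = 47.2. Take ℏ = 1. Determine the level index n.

Invert E_n = (n + ½)ℏω: n = E/ℏω − ½ = 8.997, so n = 9.

n = 9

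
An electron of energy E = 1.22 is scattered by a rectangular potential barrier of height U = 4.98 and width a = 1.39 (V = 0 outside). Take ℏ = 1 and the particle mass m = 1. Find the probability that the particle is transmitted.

Since E < U the interior solution is evanescent with decay constant κ = √(2m(U − E))/ℏ = 2.742.
κa = 3.812, sinh(κa) = 22.60.
Matching ψ, ψ′ at both faces gives T = [1 + U² sinh²(κa) / (4E(U − E))]⁻¹ = 1/691.6 = 0.00145.

T = 0.00145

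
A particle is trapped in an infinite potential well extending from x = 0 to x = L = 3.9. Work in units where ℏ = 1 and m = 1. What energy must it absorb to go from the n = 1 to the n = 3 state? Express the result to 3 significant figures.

ΔE = 2.60

E_n = n²π²ℏ²/(2mL²), so ΔE = (3² − 1²) π²ℏ²/(2mL²).
ΔE = 8 × π² / (2 × 1 × 3.9²) = 2.596.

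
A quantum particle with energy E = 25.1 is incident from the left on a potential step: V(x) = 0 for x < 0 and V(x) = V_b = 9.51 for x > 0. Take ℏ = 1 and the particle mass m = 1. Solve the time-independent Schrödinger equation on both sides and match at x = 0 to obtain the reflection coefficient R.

R = 0.0140

The wavenumbers are k₁ = √(2mE)/ℏ = 7.085 on the left and k₂ = √(2m(E − V_b))/ℏ = 5.584 on the right.
Continuity of ψ and ψ′ at the step yields the reflection amplitude r = (k₁ − k₂)/(k₁ + k₂) = 0.1185; thus R = |r|² = 0.01404, T = 0.9860.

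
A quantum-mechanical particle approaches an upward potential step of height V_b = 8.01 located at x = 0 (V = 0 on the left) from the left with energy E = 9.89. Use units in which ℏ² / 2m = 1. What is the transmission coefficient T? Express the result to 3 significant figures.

The wavenumbers are k₁ = √(2mE)/ℏ = 3.145 on the left and k₂ = √(2m(E − V_b))/ℏ = 1.371 on the right.
Continuity of ψ and ψ′ at the step yields the reflection amplitude r = (k₁ − k₂)/(k₁ + k₂) = 0.3928; thus R = |r|² = 0.1543, T = 0.8457.

T = 0.846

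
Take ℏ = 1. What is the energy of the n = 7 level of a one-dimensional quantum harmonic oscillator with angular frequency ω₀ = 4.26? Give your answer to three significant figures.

Using E_n = (n + ½)ℏω₀: E_7 = 7.5 × 4.26 = 31.95.

E = 32.0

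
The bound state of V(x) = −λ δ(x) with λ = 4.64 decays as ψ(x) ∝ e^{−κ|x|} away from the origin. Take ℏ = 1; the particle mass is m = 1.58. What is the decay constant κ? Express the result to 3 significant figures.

Integrate −(ℏ²/2m)ψ'' − λδ(x)ψ = Eψ from −ε to +ε: the ψ'' term gives ψ'(0⁺) − ψ'(0⁻) and the δ term gives −(2mλ/ℏ²)ψ(0).
With ψ ∝ e^{−κ|x|} this yields −2κ = −2mλ/ℏ², so κ = mλ/ℏ² = 7.331.

κ = 7.33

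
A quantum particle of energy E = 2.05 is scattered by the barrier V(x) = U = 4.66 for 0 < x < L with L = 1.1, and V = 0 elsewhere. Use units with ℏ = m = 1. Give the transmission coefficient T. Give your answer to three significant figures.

E < U: inside the barrier ψ ∝ e^{±κx} with κ = √(2m(U − E))/ℏ = 2.285.
κL = 2.513, sinh(κL) = 6.132.
The exact tunnelling result is T⁻¹ = 1 + U² sinh²(κL) / [4E(U − E)] = 39.15, so T = 0.0255.

T = 0.0255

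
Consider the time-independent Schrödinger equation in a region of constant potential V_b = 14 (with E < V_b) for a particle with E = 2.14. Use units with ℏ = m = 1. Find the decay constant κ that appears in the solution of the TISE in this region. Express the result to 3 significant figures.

Since E < V_b the TISE in this region is ψ'' = κ²ψ with κ = √(2m(V_b − E))/ℏ.
κ = √(2 × 1 × 11.86) = 4.870.

κ = 4.87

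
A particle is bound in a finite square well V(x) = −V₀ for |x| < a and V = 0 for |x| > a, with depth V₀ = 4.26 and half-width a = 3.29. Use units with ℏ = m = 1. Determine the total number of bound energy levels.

N = 7

The dimensionless depth is z₀ = a√(2mV₀)/ℏ = 3.29 × √(8.520) = 9.603.
A new bound state (alternating even/odd) appears each time z₀ passes a multiple of π/2, so N = ⌊2z₀/π⌋ + 1 = ⌊6.114⌋ + 1 = 7.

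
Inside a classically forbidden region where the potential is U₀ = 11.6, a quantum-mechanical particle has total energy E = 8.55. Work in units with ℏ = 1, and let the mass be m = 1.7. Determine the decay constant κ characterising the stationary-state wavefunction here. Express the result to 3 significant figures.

Since E < U₀ the TISE in this region is ψ'' = κ²ψ with κ = √(2m(U₀ − E))/ℏ.
κ = √(2 × 1.7 × 3.05) = 3.220.

κ = 3.22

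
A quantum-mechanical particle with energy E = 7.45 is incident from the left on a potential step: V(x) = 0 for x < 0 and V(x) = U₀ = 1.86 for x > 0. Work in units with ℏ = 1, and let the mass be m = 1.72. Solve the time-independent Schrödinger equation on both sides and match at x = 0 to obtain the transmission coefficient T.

On each side the TISE gives plane waves with k = √(2m(E − V))/ℏ: k₁ = √(2·1.72·7.45) = 5.062, k₂ = √(2·1.72·5.59) = 4.385.
Continuity of ψ and ψ′ at the step yields the reflection amplitude r = (k₁ − k₂)/(k₁ + k₂) = 0.07169; thus R = |r|² = 0.005139, T = 0.9949.

T = 0.995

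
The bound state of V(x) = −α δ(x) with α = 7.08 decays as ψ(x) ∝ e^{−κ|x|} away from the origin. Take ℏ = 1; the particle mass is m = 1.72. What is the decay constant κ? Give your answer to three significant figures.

κ = 12.2

Integrate −(ℏ²/2m)ψ'' − αδ(x)ψ = Eψ from −ε to +ε: the ψ'' term gives ψ'(0⁺) − ψ'(0⁻) and the δ term gives −(2mα/ℏ²)ψ(0).
With ψ ∝ e^{−κ|x|} this yields −2κ = −2mα/ℏ², so κ = mα/ℏ² = 12.18.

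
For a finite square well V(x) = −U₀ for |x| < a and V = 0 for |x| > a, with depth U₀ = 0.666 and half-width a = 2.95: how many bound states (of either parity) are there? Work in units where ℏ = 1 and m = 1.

N = 3

The dimensionless depth is z₀ = a√(2mU₀)/ℏ = 2.95 × √(1.332) = 3.405.
A new bound state (alternating even/odd) appears each time z₀ passes a multiple of π/2, so N = ⌊2z₀/π⌋ + 1 = ⌊2.167⌋ + 1 = 3.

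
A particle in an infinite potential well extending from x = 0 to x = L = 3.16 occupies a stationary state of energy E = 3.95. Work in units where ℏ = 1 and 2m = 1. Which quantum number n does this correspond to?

From E_n = n²π²ℏ²/(2mL²) invert to n = √(2mL²E)/(πℏ).
n = (3.16/π) × √(2 × 0.5 × 3.95) = 1.999 → n = 2.

n = 2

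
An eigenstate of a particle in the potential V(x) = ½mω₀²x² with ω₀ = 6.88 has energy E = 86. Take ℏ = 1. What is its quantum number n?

n = 12

E_n = ℏω₀(n + ½) ⇒ n = E/(ℏω₀) − ½ = 86/6.88 − 0.5 = 12.000 → n = 12.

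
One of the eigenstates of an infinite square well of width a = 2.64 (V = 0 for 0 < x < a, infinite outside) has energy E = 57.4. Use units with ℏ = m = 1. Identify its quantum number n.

n = 9

For an infinite well E_n = n²π²ℏ²/(2ma²), so n = (a/πℏ)√(2mE).
n = (2.64/π) × √(2 × 1 × 57.4) = 9.004 → n = 9.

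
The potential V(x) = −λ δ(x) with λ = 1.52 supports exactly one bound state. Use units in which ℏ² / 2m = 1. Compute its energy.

For x ≠ 0 the bound state is ψ ∝ e^{−κ|x|}; integrating the TISE across the delta gives the cusp condition 2κ = 2mλ/ℏ², so κ = 0.7600.
Then E = −ℏ²κ²/(2m) = −mλ²/(2ℏ²) = -0.5776.

E = -0.578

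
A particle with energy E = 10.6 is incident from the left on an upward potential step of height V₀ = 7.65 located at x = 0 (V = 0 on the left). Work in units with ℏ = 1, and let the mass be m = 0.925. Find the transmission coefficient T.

On each side the TISE gives plane waves with k = √(2m(E − V))/ℏ: k₁ = √(2·0.925·10.6) = 4.428, k₂ = √(2·0.925·2.95) = 2.336.
Matching ψ and ψ′ at x = 0 gives r = (k₁ − k₂)/(k₁ + k₂), so R = r² = 0.09566 and T = 1 − R = 0.9043.

T = 0.904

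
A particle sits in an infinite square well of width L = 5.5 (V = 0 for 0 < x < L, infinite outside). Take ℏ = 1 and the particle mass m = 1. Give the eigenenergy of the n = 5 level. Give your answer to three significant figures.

Requiring ψ(0) = ψ(L) = 0 quantises k = nπ/L, hence E_n = ℏ²k²/2m = n²π²ℏ²/(2mL²).
E_5 = 5² × π² / (2 × 1 × 5.5²) = 4.078.

E = 4.08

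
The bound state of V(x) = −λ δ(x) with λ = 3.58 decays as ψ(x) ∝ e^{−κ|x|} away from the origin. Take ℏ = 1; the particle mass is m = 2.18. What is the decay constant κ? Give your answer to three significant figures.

Integrate −(ℏ²/2m)ψ'' − λδ(x)ψ = Eψ from −ε to +ε: the ψ'' term gives ψ'(0⁺) − ψ'(0⁻) and the δ term gives −(2mλ/ℏ²)ψ(0).
With ψ ∝ e^{−κ|x|} this yields −2κ = −2mλ/ℏ², so κ = mλ/ℏ² = 7.804.

κ = 7.80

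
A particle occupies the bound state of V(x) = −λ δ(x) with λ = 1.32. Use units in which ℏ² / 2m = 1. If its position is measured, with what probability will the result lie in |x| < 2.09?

P = 0.937

The normalised bound state is ψ = √κ e^{−κ|x|} with κ = mλ/ℏ² = 0.6600.
P(|x| < d) = ∫_{−d}^{d} κ e^{−2κ|x|} dx = 1 − e^{−2κd} = 1 − e^{−2.759} = 0.9366.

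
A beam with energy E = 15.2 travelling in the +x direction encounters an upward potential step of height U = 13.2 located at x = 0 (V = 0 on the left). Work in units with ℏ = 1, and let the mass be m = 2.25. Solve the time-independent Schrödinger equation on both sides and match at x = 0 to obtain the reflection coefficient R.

R = 0.219

The wavenumbers are k₁ = √(2mE)/ℏ = 8.270 on the left and k₂ = √(2m(E − U))/ℏ = 3.000 on the right.
Matching ψ and ψ′ at x = 0 gives r = (k₁ − k₂)/(k₁ + k₂), so R = r² = 0.2187 and T = 1 − R = 0.7813.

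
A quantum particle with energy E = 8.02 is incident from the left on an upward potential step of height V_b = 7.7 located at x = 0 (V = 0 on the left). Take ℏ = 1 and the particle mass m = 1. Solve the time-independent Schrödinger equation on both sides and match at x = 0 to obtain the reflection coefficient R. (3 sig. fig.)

The wavenumbers are k₁ = √(2mE)/ℏ = 4.005 on the left and k₂ = √(2m(E − V_b))/ℏ = 0.8000 on the right.
Continuity of ψ and ψ′ at the step yields the reflection amplitude r = (k₁ − k₂)/(k₁ + k₂) = 0.6670; thus R = |r|² = 0.4449, T = 0.5551.

R = 0.445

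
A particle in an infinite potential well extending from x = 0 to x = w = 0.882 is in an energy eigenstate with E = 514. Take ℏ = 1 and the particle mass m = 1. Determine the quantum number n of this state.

n = 9

For an infinite well E_n = n²π²ℏ²/(2mw²), so n = (w/πℏ)√(2mE).
n = (0.882/π) × √(2 × 1 × 514) = 9.002 → n = 9.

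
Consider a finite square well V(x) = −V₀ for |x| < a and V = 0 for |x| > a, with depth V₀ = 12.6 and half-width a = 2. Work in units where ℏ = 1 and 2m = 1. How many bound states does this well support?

N = 5

Define the well-strength parameter z₀ = (a/ℏ)√(2mV₀) = 2 × √(2·0.5·12.6) = 7.099.
A new bound state (alternating even/odd) appears each time z₀ passes a multiple of π/2, so N = ⌊2z₀/π⌋ + 1 = ⌊4.520⌋ + 1 = 5.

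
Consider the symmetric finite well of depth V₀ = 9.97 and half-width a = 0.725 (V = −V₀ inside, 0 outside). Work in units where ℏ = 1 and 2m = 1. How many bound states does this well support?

Define the well-strength parameter z₀ = (a/ℏ)√(2mV₀) = 0.725 × √(2·0.5·9.97) = 2.289.
A new bound state (alternating even/odd) appears each time z₀ passes a multiple of π/2, so N = ⌊2z₀/π⌋ + 1 = ⌊1.457⌋ + 1 = 2.

N = 2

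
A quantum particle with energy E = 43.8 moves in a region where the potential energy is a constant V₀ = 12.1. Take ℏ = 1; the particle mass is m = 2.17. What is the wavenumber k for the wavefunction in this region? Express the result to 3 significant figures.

With E > V₀ the solution is oscillatory, ψ ∝ e^{±ikx} with k = √(2m(E − V₀))/ℏ.
k = √(2 × 2.17 × 31.7) = 11.73.

k = 11.7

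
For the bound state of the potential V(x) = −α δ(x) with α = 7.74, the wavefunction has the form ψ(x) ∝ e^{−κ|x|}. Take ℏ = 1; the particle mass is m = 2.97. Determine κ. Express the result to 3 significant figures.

Integrating the TISE across x = 0 gives the cusp condition ψ'(0⁺) − ψ'(0⁻) = −(2mα/ℏ²)ψ(0).
With ψ ∝ e^{−κ|x|} this yields −2κ = −2mα/ℏ², so κ = mα/ℏ² = 22.99.

κ = 23.0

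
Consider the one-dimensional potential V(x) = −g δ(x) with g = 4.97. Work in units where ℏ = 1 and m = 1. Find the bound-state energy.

The bound state is ψ(x) = √κ e^{−κ|x|}. The derivative jump ψ'(0⁺) − ψ'(0⁻) = −(2mg/ℏ²)ψ(0) fixes κ = mg/ℏ² = 4.970.
Then E = −ℏ²κ²/(2m) = −mg²/(2ℏ²) = -12.35.

E = -12.4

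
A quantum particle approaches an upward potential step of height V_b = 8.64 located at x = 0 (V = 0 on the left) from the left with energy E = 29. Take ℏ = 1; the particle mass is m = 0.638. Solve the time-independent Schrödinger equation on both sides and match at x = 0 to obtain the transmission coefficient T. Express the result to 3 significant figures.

T = 0.992

The wavenumbers are k₁ = √(2mE)/ℏ = 6.083 on the left and k₂ = √(2m(E − V_b))/ℏ = 5.097 on the right.
Matching ψ and ψ′ at x = 0 gives r = (k₁ − k₂)/(k₁ + k₂), so R = r² = 0.007779 and T = 1 − R = 0.9922.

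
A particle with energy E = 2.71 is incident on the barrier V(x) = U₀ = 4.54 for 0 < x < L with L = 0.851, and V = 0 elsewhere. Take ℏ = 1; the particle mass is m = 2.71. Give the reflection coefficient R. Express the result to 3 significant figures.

R = 0.982

Since E < U₀ the interior solution is evanescent with decay constant κ = √(2m(U₀ − E))/ℏ = 3.149.
κL = 2.680, sinh(κL) = 7.259.
Matching ψ, ψ′ at both faces gives T = [1 + U₀² sinh²(κL) / (4E(U₀ − E))]⁻¹ = 1/55.75 = 0.0179.
R = 1 − T = 0.982.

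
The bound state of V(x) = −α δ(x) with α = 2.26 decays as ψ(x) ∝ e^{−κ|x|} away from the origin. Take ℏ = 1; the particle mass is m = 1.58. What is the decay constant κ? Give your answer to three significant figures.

κ = 3.57

Integrating the TISE across x = 0 gives the cusp condition ψ'(0⁺) − ψ'(0⁻) = −(2mα/ℏ²)ψ(0).
With ψ ∝ e^{−κ|x|} this yields −2κ = −2mα/ℏ², so κ = mα/ℏ² = 3.571.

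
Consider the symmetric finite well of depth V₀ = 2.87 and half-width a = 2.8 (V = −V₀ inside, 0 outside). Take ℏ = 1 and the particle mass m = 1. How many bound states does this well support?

N = 5

Define the well-strength parameter z₀ = (a/ℏ)√(2mV₀) = 2.8 × √(2·1·2.87) = 6.708.
The even/odd transcendental equations gain one root per π/2 in z₀, giving N = 1 + ⌊2z₀/π⌋ = 1 + ⌊4.271⌋ = 5.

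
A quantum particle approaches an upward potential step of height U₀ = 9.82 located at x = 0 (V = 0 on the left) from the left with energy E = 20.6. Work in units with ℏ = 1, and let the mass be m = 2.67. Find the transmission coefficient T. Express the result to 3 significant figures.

T = 0.974

The wavenumbers are k₁ = √(2mE)/ℏ = 10.49 on the left and k₂ = √(2m(E − U₀))/ℏ = 7.587 on the right.
Matching ψ and ψ′ at x = 0 gives r = (k₁ − k₂)/(k₁ + k₂), so R = r² = 0.02576 and T = 1 − R = 0.9742.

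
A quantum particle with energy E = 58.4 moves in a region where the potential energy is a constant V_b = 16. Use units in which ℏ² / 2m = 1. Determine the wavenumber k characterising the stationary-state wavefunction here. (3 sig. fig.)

k = 6.51

With E > V_b the solution is oscillatory, ψ ∝ e^{±ikx} with k = √(2m(E − V_b))/ℏ.
k = √(2 × 0.5 × 42.4) = 6.512.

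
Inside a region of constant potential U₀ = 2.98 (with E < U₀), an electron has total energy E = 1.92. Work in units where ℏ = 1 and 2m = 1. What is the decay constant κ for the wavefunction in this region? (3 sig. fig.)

κ = 1.03

Since E < U₀ the TISE in this region is ψ'' = κ²ψ with κ = √(2m(U₀ − E))/ℏ.
κ = √(2 × 0.5 × 1.06) = 1.030.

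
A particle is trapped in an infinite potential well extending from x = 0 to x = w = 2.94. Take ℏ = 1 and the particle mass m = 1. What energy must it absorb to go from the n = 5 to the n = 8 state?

E_n = n²π²ℏ²/(2mw²), so ΔE = (8² − 5²) π²ℏ²/(2mw²).
ΔE = 39 × π² / (2 × 1 × 2.94²) = 22.27.

ΔE = 22.3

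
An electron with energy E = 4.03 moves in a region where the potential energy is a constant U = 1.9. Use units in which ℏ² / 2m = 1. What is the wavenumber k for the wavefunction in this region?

k = 1.46

With E > U the solution is oscillatory, ψ ∝ e^{±ikx} with k = √(2m(E − U))/ℏ.
k = √(2 × 0.5 × 2.13) = 1.459.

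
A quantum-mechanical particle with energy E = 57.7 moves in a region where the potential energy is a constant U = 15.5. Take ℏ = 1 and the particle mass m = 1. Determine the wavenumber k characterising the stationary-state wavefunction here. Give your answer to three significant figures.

k = 9.19

With E > U the solution is oscillatory, ψ ∝ e^{±ikx} with k = √(2m(E − U))/ℏ.
k = √(2 × 1 × 42.2) = 9.187.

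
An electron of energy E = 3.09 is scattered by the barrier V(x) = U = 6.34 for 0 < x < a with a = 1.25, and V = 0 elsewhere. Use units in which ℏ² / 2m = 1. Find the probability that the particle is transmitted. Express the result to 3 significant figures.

T = 0.0431

E < U: inside the barrier ψ ∝ e^{±κx} with κ = √(2m(U − E))/ℏ = 1.803.
κa = 2.253, sinh(κa) = 4.708.
Matching ψ, ψ′ at both faces gives T = [1 + U² sinh²(κa) / (4E(U − E))]⁻¹ = 1/23.18 = 0.0431.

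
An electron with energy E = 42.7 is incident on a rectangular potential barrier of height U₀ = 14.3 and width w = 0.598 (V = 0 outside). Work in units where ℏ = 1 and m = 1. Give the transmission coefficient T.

E > U₀: inside the barrier k₂ = √(2m(E − U₀))/ℏ = 7.537, k₂w = 4.507.
T = [1 + U₀² sin²(k₂w) / (4E(E − U₀))]⁻¹ = 1/1.040 = 0.961.

T = 0.961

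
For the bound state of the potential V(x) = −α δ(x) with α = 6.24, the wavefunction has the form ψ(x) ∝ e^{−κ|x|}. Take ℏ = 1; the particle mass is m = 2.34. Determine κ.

κ = 14.6

Integrating the TISE across x = 0 gives the cusp condition ψ'(0⁺) − ψ'(0⁻) = −(2mα/ℏ²)ψ(0).
With ψ ∝ e^{−κ|x|} this yields −2κ = −2mα/ℏ², so κ = mα/ℏ² = 14.60.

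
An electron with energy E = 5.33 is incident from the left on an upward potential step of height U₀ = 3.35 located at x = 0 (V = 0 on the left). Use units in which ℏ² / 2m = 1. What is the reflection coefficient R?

The wavenumbers are k₁ = √(2mE)/ℏ = 2.309 on the left and k₂ = √(2m(E − U₀))/ℏ = 1.407 on the right.
Matching ψ and ψ′ at x = 0 gives r = (k₁ − k₂)/(k₁ + k₂), so R = r² = 0.05887 and T = 1 − R = 0.9411.

R = 0.0589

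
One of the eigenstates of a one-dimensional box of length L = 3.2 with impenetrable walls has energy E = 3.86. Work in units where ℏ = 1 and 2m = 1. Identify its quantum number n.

n = 2

From E_n = n²π²ℏ²/(2mL²) invert to n = √(2mL²E)/(πℏ).
n = (3.2/π) × √(2 × 0.5 × 3.86) = 2.001 → n = 2.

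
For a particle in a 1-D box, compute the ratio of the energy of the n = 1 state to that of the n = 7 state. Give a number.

E_n = n²π²ℏ²/(2mL²) so the ratio is n₂²/n₁² = 1/49 = 0.0204082.

0.0204082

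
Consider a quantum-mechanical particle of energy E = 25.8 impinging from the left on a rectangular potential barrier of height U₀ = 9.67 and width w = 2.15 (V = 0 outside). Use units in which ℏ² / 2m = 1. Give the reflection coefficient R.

R = 0.0276

Above the barrier the interior wavenumber is k₂ = √(2m(E − U₀))/ℏ = 4.016, giving phase k₂w = 8.635.
Matching at both interfaces gives T⁻¹ = 1 + U₀² sin²(k₂w) / [4E(E − U₀)] = 1.028, hence T = 0.972.
R = 1 − T = 0.0276.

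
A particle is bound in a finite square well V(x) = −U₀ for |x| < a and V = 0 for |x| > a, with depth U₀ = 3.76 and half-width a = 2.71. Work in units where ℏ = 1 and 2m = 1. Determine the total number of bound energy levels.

The dimensionless depth is z₀ = a√(2mU₀)/ℏ = 2.71 × √(3.760) = 5.255.
The even/odd transcendental equations gain one root per π/2 in z₀, giving N = 1 + ⌊2z₀/π⌋ = 1 + ⌊3.345⌋ = 4.

N = 4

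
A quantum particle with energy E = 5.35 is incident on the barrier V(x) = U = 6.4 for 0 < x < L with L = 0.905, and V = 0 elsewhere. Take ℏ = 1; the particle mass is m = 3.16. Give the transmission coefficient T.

Since E < U the interior solution is evanescent with decay constant κ = √(2m(U − E))/ℏ = 2.576.
κL = 2.331, sinh(κL) = 5.097.
Matching ψ, ψ′ at both faces gives T = [1 + U² sinh²(κL) / (4E(U − E))]⁻¹ = 1/48.36 = 0.0207.

T = 0.0207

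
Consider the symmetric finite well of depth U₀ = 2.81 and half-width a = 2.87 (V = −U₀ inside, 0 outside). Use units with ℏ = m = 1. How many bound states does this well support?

N = 5

Define the well-strength parameter z₀ = (a/ℏ)√(2mU₀) = 2.87 × √(2·1·2.81) = 6.804.
A new bound state (alternating even/odd) appears each time z₀ passes a multiple of π/2, so N = ⌊2z₀/π⌋ + 1 = ⌊4.331⌋ + 1 = 5.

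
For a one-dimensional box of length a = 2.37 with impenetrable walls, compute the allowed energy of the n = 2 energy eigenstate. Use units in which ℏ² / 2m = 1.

E = 7.03

The infinite-well eigenfunctions ψ_n = √(2/a) sin(nπx/a) vanish at both walls, giving E_n = n²π²ℏ²/(2ma²).
E_2 = 2² × π² / (2 × 0.5 × 2.37²) = 7.029.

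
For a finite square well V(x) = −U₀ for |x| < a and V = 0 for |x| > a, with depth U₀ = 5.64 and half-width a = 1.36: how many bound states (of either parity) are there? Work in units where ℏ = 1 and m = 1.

The dimensionless depth is z₀ = a√(2mU₀)/ℏ = 1.36 × √(11.28) = 4.568.
The even/odd transcendental equations gain one root per π/2 in z₀, giving N = 1 + ⌊2z₀/π⌋ = 1 + ⌊2.908⌋ = 3.

N = 3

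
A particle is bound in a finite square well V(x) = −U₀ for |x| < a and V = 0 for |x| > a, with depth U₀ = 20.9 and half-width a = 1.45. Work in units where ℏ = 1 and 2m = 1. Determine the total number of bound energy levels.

The dimensionless depth is z₀ = a√(2mU₀)/ℏ = 1.45 × √(20.90) = 6.629.
A new bound state (alternating even/odd) appears each time z₀ passes a multiple of π/2, so N = ⌊2z₀/π⌋ + 1 = ⌊4.220⌋ + 1 = 5.

N = 5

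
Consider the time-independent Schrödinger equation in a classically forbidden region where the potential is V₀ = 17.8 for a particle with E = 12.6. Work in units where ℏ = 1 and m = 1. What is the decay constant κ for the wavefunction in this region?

κ = 3.22

Since E < V₀ the TISE in this region is ψ'' = κ²ψ with κ = √(2m(V₀ − E))/ℏ.
κ = √(2 × 1 × 5.2) = 3.225.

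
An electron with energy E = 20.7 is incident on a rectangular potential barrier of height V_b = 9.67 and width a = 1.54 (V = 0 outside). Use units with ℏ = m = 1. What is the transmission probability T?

T = 0.937

Above the barrier the interior wavenumber is k₂ = √(2m(E − V_b))/ℏ = 4.697, giving phase k₂a = 7.233.
T = [1 + V_b² sin²(k₂a) / (4E(E − V_b))]⁻¹ = 1/1.068 = 0.937.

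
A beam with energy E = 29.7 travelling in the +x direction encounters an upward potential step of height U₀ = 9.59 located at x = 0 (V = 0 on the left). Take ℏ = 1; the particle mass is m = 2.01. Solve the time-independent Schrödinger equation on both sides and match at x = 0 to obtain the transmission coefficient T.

T = 0.991

The wavenumbers are k₁ = √(2mE)/ℏ = 10.93 on the left and k₂ = √(2m(E − U₀))/ℏ = 8.991 on the right.
Matching ψ and ψ′ at x = 0 gives r = (k₁ − k₂)/(k₁ + k₂), so R = r² = 0.009443 and T = 1 − R = 0.9906.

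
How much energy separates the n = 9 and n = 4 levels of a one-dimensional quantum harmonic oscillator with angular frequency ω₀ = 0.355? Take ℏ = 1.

ΔE = 1.78

E_n = ℏω₀(n + ½), so ΔE = (9 − 4) ℏω₀ = 5 × 0.355 = 1.775.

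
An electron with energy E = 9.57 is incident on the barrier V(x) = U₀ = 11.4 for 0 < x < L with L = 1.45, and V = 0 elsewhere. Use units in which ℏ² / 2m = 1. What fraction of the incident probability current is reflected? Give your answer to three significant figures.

Since E < U₀ the interior solution is evanescent with decay constant κ = √(2m(U₀ − E))/ℏ = 1.353.
κL = 1.962, sinh(κL) = 3.485.
Matching ψ, ψ′ at both faces gives T = [1 + U₀² sinh²(κL) / (4E(U₀ − E))]⁻¹ = 1/23.53 = 0.0425.
R = 1 − T = 0.957.

R = 0.957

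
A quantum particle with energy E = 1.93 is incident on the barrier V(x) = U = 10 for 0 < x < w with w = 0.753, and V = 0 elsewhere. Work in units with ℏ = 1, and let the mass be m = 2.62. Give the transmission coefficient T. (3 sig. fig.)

E < U: inside the barrier ψ ∝ e^{±κx} with κ = √(2m(U − E))/ℏ = 6.503.
κw = 4.897, sinh(κw) = 66.92.
The exact tunnelling result is T⁻¹ = 1 + U² sinh²(κw) / [4E(U − E)] = 7188, so T = 0.000139.

T = 0.000139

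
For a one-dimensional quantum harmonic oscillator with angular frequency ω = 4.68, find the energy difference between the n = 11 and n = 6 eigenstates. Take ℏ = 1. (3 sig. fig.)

E_n = ℏω(n + ½), so ΔE = (11 − 6) ℏω = 5 × 4.68 = 23.40.

ΔE = 23.4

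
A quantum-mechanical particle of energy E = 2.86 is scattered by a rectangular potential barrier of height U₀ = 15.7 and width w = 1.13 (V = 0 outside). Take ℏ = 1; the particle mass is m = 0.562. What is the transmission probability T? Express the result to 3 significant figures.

E < U₀: inside the barrier ψ ∝ e^{±κx} with κ = √(2m(U₀ − E))/ℏ = 3.799.
κw = 4.293, sinh(κw) = 36.58.
The exact tunnelling result is T⁻¹ = 1 + U₀² sinh²(κw) / [4E(U₀ − E)] = 2246, so T = 0.000445.

T = 0.000445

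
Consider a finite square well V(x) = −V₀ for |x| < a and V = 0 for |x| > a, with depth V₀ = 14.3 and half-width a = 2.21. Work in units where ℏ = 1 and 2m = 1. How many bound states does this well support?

N = 6

The dimensionless depth is z₀ = a√(2mV₀)/ℏ = 2.21 × √(14.30) = 8.357.
The even/odd transcendental equations gain one root per π/2 in z₀, giving N = 1 + ⌊2z₀/π⌋ = 1 + ⌊5.320⌋ = 6.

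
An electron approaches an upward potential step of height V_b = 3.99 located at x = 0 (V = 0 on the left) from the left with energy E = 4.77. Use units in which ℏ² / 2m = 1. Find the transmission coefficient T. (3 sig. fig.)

On each side the TISE gives plane waves with k = √(2m(E − V))/ℏ: k₁ = √(2·½·4.77) = 2.184, k₂ = √(2·½·0.78) = 0.8832.
Matching ψ and ψ′ at x = 0 gives r = (k₁ − k₂)/(k₁ + k₂), so R = r² = 0.1799 and T = 1 − R = 0.8201.

T = 0.820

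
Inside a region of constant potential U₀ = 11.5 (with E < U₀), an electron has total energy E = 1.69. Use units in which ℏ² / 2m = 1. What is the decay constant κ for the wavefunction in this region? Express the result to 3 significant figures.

Since E < U₀ the TISE in this region is ψ'' = κ²ψ with κ = √(2m(U₀ − E))/ℏ.
κ = √(2 × 0.5 × 9.81) = 3.132.

κ = 3.13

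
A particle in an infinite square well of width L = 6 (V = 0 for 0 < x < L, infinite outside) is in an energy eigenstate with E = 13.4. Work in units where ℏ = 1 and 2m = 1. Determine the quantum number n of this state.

n = 7

For an infinite well E_n = n²π²ℏ²/(2mL²), so n = (L/πℏ)√(2mE).
n = (6/π) × √(2 × 0.5 × 13.4) = 6.991 → n = 7.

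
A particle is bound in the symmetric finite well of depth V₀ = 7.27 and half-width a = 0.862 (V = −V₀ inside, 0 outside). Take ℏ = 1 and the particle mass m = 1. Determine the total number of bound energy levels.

The dimensionless depth is z₀ = a√(2mV₀)/ℏ = 0.862 × √(14.54) = 3.287.
A new bound state (alternating even/odd) appears each time z₀ passes a multiple of π/2, so N = ⌊2z₀/π⌋ + 1 = ⌊2.093⌋ + 1 = 3.

N = 3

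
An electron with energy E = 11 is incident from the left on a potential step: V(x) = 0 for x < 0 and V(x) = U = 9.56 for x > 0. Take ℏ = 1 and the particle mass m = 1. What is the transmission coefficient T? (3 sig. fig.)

T = 0.780

The wavenumbers are k₁ = √(2mE)/ℏ = 4.690 on the left and k₂ = √(2m(E − U))/ℏ = 1.697 on the right.
Matching ψ and ψ′ at x = 0 gives r = (k₁ − k₂)/(k₁ + k₂), so R = r² = 0.2196 and T = 1 − R = 0.7804.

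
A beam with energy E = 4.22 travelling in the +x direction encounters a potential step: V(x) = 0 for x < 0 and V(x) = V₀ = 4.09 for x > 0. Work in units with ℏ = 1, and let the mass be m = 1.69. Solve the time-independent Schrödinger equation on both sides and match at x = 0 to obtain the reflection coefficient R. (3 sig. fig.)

R = 0.492

On each side the TISE gives plane waves with k = √(2m(E − V))/ℏ: k₁ = √(2·1.69·4.22) = 3.777, k₂ = √(2·1.69·0.13) = 0.6629.
Matching ψ and ψ′ at x = 0 gives r = (k₁ − k₂)/(k₁ + k₂), so R = r² = 0.4919 and T = 1 − R = 0.5081.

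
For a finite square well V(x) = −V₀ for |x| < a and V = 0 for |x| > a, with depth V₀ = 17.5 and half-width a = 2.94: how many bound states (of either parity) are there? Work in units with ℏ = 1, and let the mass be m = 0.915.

N = 11

Define the well-strength parameter z₀ = (a/ℏ)√(2mV₀) = 2.94 × √(2·0.915·17.5) = 16.64.
The even/odd transcendental equations gain one root per π/2 in z₀, giving N = 1 + ⌊2z₀/π⌋ = 1 + ⌊10.59⌋ = 11.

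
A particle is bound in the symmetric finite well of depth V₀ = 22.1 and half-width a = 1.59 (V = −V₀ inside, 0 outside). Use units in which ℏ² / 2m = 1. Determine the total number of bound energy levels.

N = 5

Define the well-strength parameter z₀ = (a/ℏ)√(2mV₀) = 1.59 × √(2·0.5·22.1) = 7.475.
The even/odd transcendental equations gain one root per π/2 in z₀, giving N = 1 + ⌊2z₀/π⌋ = 1 + ⌊4.759⌋ = 5.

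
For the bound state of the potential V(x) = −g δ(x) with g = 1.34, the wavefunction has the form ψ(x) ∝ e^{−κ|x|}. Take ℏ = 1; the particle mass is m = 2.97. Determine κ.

κ = 3.98

Integrate −(ℏ²/2m)ψ'' − gδ(x)ψ = Eψ from −ε to +ε: the ψ'' term gives ψ'(0⁺) − ψ'(0⁻) and the δ term gives −(2mg/ℏ²)ψ(0).
With ψ ∝ e^{−κ|x|} this yields −2κ = −2mg/ℏ², so κ = mg/ℏ² = 3.980.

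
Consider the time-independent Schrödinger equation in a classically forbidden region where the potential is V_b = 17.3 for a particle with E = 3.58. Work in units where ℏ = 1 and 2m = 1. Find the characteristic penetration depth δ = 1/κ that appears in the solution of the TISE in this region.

Since E < V_b the TISE in this region is ψ'' = κ²ψ with κ = √(2m(V_b − E))/ℏ.
κ = √(2 × 0.5 × 13.72) = 3.704. The penetration depth is δ = 1/κ = 0.270.

δ = 0.270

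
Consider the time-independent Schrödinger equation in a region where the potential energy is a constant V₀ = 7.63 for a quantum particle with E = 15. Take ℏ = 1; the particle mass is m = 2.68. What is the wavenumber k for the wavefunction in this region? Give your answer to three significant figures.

k = 6.29

With E > V₀ the solution is oscillatory, ψ ∝ e^{±ikx} with k = √(2m(E − V₀))/ℏ.
k = √(2 × 2.68 × 7.37) = 6.285.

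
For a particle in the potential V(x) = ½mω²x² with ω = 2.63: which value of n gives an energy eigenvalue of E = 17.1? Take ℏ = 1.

E_n = ℏω(n + ½) ⇒ n = E/(ℏω) − ½ = 17.1/2.63 − 0.5 = 6.002 → n = 6.

n = 6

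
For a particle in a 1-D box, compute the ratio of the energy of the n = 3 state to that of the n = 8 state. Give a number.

0.140625

E_n = n²π²ℏ²/(2mL²) so the ratio is n₂²/n₁² = 9/64 = 0.140625.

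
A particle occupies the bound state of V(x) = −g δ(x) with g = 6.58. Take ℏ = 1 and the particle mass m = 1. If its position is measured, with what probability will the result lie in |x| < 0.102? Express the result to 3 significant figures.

P = 0.739

The normalised bound state is ψ = √κ e^{−κ|x|} with κ = mg/ℏ² = 6.580.
P(|x| < d) = ∫_{−d}^{d} κ e^{−2κ|x|} dx = 1 − e^{−2κd} = 1 − e^{−1.342} = 0.7388.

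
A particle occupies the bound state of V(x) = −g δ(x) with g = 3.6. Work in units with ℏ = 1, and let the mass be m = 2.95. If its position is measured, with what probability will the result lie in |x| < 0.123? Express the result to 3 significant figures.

The normalised bound state is ψ = √κ e^{−κ|x|} with κ = mg/ℏ² = 10.62.
P(|x| < d) = ∫_{−d}^{d} κ e^{−2κ|x|} dx = 1 − e^{−2κd} = 1 − e^{−2.613} = 0.9267.

P = 0.927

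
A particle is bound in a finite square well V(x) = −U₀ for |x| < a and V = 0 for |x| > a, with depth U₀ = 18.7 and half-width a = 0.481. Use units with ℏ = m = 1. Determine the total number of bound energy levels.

Define the well-strength parameter z₀ = (a/ℏ)√(2mU₀) = 0.481 × √(2·1·18.7) = 2.942.
The even/odd transcendental equations gain one root per π/2 in z₀, giving N = 1 + ⌊2z₀/π⌋ = 1 + ⌊1.873⌋ = 2.

N = 2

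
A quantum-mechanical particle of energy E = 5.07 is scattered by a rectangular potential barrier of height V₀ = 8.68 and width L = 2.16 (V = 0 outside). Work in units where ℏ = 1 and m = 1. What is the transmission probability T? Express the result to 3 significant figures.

T = 0.0000353

Since E < V₀ the interior solution is evanescent with decay constant κ = √(2m(V₀ − E))/ℏ = 2.687.
κL = 5.804, sinh(κL) = 165.8.
Matching ψ, ψ′ at both faces gives T = [1 + V₀² sinh²(κL) / (4E(V₀ − E))]⁻¹ = 1/28290 = 0.0000353.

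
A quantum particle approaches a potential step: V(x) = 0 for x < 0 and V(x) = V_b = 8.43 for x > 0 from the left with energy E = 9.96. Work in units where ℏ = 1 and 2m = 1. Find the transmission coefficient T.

The wavenumbers are k₁ = √(2mE)/ℏ = 3.156 on the left and k₂ = √(2m(E − V_b))/ℏ = 1.237 on the right.
Matching ψ and ψ′ at x = 0 gives r = (k₁ − k₂)/(k₁ + k₂), so R = r² = 0.1908 and T = 1 − R = 0.8092.

T = 0.809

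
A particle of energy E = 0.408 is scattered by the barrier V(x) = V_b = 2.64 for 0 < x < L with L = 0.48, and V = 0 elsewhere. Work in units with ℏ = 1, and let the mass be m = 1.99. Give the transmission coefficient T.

Since E < V_b the interior solution is evanescent with decay constant κ = √(2m(V_b − E))/ℏ = 2.980.
κL = 1.431, sinh(κL) = 1.971.
The exact tunnelling result is T⁻¹ = 1 + V_b² sinh²(κL) / [4E(V_b − E)] = 8.434, so T = 0.119.

T = 0.119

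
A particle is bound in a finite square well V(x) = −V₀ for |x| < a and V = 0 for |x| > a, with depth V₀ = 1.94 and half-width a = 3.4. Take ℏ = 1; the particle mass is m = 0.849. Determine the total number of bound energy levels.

Define the well-strength parameter z₀ = (a/ℏ)√(2mV₀) = 3.4 × √(2·0.849·1.94) = 6.171.
A new bound state (alternating even/odd) appears each time z₀ passes a multiple of π/2, so N = ⌊2z₀/π⌋ + 1 = ⌊3.929⌋ + 1 = 4.

N = 4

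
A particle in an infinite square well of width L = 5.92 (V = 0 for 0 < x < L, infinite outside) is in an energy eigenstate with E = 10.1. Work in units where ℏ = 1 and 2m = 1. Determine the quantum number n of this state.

From E_n = n²π²ℏ²/(2mL²) invert to n = √(2mL²E)/(πℏ).
n = (5.92/π) × √(2 × 0.5 × 10.1) = 5.989 → n = 6.

n = 6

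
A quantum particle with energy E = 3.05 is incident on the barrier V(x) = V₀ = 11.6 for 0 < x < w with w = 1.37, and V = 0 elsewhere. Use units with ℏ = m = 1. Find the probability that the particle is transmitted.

T = 0.0000372

E < V₀: inside the barrier ψ ∝ e^{±κx} with κ = √(2m(V₀ − E))/ℏ = 4.135.
κw = 5.665, sinh(κw) = 144.3.
Matching ψ, ψ′ at both faces gives T = [1 + V₀² sinh²(κw) / (4E(V₀ − E))]⁻¹ = 1/26870 = 0.0000372.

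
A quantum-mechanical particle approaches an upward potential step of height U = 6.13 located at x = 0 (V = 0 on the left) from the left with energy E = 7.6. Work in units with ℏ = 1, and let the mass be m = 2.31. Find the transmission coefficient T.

T = 0.849

On each side the TISE gives plane waves with k = √(2m(E − V))/ℏ: k₁ = √(2·2.31·7.6) = 5.926, k₂ = √(2·2.31·1.47) = 2.606.
Continuity of ψ and ψ′ at the step yields the reflection amplitude r = (k₁ − k₂)/(k₁ + k₂) = 0.3891; thus R = |r|² = 0.1514, T = 0.8486.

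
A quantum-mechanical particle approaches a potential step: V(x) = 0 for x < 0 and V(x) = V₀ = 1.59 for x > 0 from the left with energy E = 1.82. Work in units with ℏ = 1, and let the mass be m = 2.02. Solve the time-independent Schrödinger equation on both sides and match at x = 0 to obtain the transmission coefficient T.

T = 0.774

On each side the TISE gives plane waves with k = √(2m(E − V))/ℏ: k₁ = √(2·2.02·1.82) = 2.712, k₂ = √(2·2.02·0.23) = 0.9640.
Matching ψ and ψ′ at x = 0 gives r = (k₁ − k₂)/(k₁ + k₂), so R = r² = 0.2261 and T = 1 − R = 0.7739.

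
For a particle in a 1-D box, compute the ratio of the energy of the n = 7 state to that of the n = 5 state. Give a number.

1.96

Since E_n ∝ n², the ratio is (7/5)² = 1.96.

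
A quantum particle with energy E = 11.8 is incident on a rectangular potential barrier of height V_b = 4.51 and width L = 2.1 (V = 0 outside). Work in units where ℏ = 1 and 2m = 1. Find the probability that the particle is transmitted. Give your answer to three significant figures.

Above the barrier the interior wavenumber is k₂ = √(2m(E − V_b))/ℏ = 2.700, giving phase k₂L = 5.670.
Matching at both interfaces gives T⁻¹ = 1 + V_b² sin²(k₂L) / [4E(E − V_b)] = 1.020, hence T = 0.981.

T = 0.981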